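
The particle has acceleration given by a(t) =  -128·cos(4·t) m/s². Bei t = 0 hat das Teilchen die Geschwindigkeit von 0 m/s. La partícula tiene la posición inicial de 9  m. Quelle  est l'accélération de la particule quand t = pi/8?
De l'équation de l'accélération a(t) = -128·cos(4·t), nous substituons t = pi/8 pour obtenir a = 0.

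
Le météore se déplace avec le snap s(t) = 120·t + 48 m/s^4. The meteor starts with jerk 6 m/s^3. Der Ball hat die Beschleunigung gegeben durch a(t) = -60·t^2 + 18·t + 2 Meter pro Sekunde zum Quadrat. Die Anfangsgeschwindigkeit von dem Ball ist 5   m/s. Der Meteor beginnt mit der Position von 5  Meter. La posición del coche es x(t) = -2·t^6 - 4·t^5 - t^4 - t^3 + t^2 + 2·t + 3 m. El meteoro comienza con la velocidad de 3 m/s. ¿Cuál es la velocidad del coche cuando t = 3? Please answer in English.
Starting from position x(t) = -2·t^6 - 4·t^5 - t^4 - t^3 + t^2 + 2·t + 3, we take 1 derivative. The derivative of position gives velocity: v(t) = -12·t^5 - 20·t^4 - 4·t^3 - 3·t^2 + 2·t + 2. Using v(t) = -12·t^5 - 20·t^4 - 4·t^3 - 3·t^2 + 2·t + 2 and substituting t = 3, we find v = -4663.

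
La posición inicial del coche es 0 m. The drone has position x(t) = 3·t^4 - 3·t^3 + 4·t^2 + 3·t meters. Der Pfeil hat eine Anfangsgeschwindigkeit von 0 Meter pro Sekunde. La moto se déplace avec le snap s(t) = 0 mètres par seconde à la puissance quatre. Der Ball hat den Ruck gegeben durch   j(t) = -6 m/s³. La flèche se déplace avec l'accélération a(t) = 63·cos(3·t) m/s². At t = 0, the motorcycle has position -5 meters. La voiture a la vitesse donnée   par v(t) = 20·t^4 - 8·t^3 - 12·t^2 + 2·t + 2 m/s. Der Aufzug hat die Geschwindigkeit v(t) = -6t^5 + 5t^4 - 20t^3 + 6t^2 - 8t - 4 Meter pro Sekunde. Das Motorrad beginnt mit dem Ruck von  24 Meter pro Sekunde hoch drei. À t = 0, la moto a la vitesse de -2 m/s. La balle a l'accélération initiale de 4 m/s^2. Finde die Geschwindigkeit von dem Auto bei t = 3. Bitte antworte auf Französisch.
En utilisant v(t) = 20·t^4 - 8·t^3 - 12·t^2 + 2·t + 2 et en substituant t = 3, nous trouvons v = 1304.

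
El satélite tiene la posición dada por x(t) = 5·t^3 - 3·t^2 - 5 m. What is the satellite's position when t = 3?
Using x(t) = 5·t^3 - 3·t^2 - 5 and substituting t = 3, we find x = 103.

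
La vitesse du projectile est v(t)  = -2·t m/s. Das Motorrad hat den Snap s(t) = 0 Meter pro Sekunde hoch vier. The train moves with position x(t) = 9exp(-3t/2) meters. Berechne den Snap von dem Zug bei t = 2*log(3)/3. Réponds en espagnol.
Debemos derivar nuestra ecuación de la posición x(t) = 9·exp(-3·t/2) 4 veces. Derivando la posición, obtenemos la velocidad: v(t) = -27·exp(-3·t/2)/2. La derivada de la velocidad da la aceleración: a(t) = 81·exp(-3·t/2)/4. Tomando d/dt de a(t), encontramos j(t) = -243·exp(-3·t/2)/8. Tomando d/dt de j(t), encontramos s(t) = 729·exp(-3·t/2)/16. De la ecuación del snap s(t) = 729·exp(-3·t/2)/16, sustituimos t = 2*log(3)/3 para obtener s = 243/16.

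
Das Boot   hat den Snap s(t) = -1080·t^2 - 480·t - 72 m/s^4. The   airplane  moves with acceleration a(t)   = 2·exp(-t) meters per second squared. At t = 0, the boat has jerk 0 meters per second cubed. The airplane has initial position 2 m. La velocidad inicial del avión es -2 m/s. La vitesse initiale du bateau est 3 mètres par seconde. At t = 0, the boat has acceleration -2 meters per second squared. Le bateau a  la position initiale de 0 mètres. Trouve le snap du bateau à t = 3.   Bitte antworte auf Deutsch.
Wir haben den Snap s(t) = -1080·t^2 - 480·t - 72. Durch Einsetzen von t = 3: s(3) = -11232.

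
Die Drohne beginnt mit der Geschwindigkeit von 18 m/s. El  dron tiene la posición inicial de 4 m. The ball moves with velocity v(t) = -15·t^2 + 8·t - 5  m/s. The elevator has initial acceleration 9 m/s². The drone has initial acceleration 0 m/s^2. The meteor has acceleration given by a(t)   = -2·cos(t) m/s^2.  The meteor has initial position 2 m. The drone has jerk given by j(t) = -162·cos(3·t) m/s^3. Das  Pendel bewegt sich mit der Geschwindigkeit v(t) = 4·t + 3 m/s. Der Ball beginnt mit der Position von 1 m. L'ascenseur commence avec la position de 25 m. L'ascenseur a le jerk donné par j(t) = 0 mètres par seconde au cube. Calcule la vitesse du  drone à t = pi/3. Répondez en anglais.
We must find the integral of our jerk equation j(t) = -162·cos(3·t) 2 times. The integral of jerk is acceleration. Using a(0) = 0, we get a(t) = -54·sin(3·t). The integral of acceleration is velocity. Using v(0) = 18, we get v(t) = 18·cos(3·t). Using v(t) = 18·cos(3·t) and substituting t = pi/3, we find v = -18.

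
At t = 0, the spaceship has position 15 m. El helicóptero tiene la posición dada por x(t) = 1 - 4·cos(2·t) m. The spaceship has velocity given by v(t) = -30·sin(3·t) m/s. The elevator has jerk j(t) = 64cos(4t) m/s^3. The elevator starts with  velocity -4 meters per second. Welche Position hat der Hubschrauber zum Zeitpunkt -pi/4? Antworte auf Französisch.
Nous avons la position x(t) = 1 - 4·cos(2·t). En substituant t = -pi/4: x(-pi/4) = 1.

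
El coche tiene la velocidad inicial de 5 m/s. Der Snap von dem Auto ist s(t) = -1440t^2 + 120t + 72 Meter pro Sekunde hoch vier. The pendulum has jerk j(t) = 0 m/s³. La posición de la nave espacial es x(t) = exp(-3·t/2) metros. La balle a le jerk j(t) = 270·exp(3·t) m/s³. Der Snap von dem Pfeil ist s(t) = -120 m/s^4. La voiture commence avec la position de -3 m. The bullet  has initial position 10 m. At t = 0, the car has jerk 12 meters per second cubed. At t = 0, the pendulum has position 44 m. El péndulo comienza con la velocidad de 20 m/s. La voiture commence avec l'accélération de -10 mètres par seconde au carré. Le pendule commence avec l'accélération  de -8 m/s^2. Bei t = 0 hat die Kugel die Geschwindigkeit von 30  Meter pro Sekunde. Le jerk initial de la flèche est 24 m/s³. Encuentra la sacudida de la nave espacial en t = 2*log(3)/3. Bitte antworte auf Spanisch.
Para resolver esto, necesitamos tomar 3 derivadas de nuestra ecuación de la posición x(t) = exp(-3·t/2). La derivada de la posición da la velocidad: v(t) = -3·exp(-3·t/2)/2. Derivando la velocidad, obtenemos la aceleración: a(t) = 9·exp(-3·t/2)/4. Tomando d/dt de a(t), encontramos j(t) = -27·exp(-3·t/2)/8. De la ecuación de la sacudida j(t) = -27·exp(-3·t/2)/8, sustituimos t = 2*log(3)/3 para obtener j = -9/8.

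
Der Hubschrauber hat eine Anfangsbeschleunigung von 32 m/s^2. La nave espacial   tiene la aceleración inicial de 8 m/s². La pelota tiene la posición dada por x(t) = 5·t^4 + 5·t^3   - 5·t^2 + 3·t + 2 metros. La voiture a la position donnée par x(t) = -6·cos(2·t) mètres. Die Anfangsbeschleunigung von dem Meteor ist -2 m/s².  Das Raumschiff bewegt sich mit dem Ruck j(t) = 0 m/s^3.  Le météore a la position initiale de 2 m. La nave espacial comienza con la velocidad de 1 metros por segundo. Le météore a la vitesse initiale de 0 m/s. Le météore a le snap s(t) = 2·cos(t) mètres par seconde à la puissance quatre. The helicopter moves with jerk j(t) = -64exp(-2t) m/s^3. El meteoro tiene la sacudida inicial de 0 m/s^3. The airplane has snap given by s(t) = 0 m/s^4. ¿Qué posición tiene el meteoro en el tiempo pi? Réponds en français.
En partant du snap s(t) = 2·cos(t), nous prenons 4 intégrales. L'intégrale du snap, avec j(0) = 0, donne le jerk: j(t) = 2·sin(t). L'intégrale du jerk, avec a(0) = -2, donne l'accélération: a(t) = -2·cos(t). L'intégrale de l'accélération est la vitesse. En utilisant v(0) = 0, nous obtenons v(t) = -2·sin(t). En intégrant la vitesse et en utilisant la condition initiale x(0) = 2, nous obtenons x(t) = 2·cos(t). En utilisant x(t) = 2·cos(t) et en substituant t = pi, nous trouvons x = -2.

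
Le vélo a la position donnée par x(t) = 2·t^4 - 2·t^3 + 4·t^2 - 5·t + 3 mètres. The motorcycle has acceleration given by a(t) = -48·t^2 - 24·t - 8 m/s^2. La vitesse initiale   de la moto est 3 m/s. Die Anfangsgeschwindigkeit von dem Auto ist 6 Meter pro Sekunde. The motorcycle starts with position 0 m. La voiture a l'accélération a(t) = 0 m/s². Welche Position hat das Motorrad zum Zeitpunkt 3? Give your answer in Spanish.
Para resolver esto, necesitamos tomar 2 antiderivadas de nuestra ecuación de la aceleración a(t) = -48·t^2 - 24·t - 8. La integral de la aceleración, con v(0) = 3, da la velocidad: v(t) = -16·t^3 - 12·t^2 - 8·t + 3. La integral de la velocidad es la posición. Usando x(0) = 0, obtenemos x(t) = -4·t^4 - 4·t^3 - 4·t^2 + 3·t. Tenemos la posición x(t) = -4·t^4 - 4·t^3 - 4·t^2 + 3·t. Sustituyendo t = 3: x(3) = -459.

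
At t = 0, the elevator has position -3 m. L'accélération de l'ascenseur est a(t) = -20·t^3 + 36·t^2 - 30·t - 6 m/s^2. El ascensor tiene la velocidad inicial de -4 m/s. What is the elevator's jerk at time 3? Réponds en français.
Nous devons dériver notre équation de l'accélération a(t) = -20·t^3 + 36·t^2 - 30·t - 6 1 fois. La dérivée de l'accélération donne le jerk: j(t) = -60·t^2 + 72·t - 30. De l'équation du jerk j(t) = -60·t^2 + 72·t - 30, nous substituons t = 3 pour obtenir j = -354.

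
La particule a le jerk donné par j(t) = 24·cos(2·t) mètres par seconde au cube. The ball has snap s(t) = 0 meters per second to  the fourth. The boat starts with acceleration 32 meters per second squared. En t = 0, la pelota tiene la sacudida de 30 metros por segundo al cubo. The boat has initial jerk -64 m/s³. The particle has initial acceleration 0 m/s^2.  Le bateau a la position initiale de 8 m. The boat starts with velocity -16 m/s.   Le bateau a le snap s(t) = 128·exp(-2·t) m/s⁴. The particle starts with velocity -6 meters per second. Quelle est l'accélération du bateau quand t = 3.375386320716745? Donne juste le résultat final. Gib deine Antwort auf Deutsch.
a(3.375386320716745) = 0.0374392096027307.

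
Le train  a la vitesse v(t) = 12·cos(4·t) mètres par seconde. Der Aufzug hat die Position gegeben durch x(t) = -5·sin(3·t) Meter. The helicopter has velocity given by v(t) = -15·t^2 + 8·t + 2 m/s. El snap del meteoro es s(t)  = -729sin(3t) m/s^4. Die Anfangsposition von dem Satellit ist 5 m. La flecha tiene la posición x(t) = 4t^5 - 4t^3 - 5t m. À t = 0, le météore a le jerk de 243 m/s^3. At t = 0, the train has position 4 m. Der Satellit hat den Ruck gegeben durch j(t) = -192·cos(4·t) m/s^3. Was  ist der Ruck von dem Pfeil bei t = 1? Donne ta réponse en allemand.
Ausgehend von der Position x(t) = 4·t^5 - 4·t^3 - 5·t, nehmen wir 3 Ableitungen. Mit d/dt von x(t) finden wir v(t) = 20·t^4 - 12·t^2 - 5. Mit d/dt von v(t) finden wir a(t) = 80·t^3 - 24·t. Die Ableitung von der Beschleunigung ergibt den Ruck: j(t) = 240·t^2 - 24. Mit j(t) = 240·t^2 - 24 und Einsetzen von t = 1, finden wir j = 216.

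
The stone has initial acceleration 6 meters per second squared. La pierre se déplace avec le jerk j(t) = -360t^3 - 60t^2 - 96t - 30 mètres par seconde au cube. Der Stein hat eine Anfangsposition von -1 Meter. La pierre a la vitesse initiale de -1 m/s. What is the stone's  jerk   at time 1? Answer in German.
Wir haben den Ruck j(t) = -360·t^3 - 60·t^2 - 96·t - 30. Durch Einsetzen von t = 1: j(1) = -546.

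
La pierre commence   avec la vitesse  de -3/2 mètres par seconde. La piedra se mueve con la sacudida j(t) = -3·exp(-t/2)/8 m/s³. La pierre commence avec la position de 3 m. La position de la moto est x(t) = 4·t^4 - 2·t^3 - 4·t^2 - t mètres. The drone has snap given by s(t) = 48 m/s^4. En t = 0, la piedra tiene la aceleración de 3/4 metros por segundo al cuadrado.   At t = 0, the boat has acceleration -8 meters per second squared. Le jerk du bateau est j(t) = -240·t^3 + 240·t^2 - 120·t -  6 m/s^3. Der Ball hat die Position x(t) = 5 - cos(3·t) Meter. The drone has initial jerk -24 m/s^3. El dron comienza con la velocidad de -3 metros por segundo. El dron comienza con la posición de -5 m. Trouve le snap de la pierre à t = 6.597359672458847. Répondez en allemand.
Ausgehend von dem Ruck j(t) = -3·exp(-t/2)/8, nehmen wir 1 Ableitung. Mit d/dt von j(t) finden wir s(t) = 3·exp(-t/2)/16. Mit s(t) = 3·exp(-t/2)/16 und Einsetzen von t = 6.597359672458847, finden wir s = 0.00692472963324839.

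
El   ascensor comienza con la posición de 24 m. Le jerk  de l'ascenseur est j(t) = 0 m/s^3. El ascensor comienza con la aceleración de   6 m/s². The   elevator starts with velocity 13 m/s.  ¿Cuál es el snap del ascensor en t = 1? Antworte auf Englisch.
We must differentiate our jerk equation j(t) = 0 1 time. Taking d/dt of j(t), we find s(t) = 0. From the given snap equation s(t) = 0, we substitute t = 1 to get s = 0.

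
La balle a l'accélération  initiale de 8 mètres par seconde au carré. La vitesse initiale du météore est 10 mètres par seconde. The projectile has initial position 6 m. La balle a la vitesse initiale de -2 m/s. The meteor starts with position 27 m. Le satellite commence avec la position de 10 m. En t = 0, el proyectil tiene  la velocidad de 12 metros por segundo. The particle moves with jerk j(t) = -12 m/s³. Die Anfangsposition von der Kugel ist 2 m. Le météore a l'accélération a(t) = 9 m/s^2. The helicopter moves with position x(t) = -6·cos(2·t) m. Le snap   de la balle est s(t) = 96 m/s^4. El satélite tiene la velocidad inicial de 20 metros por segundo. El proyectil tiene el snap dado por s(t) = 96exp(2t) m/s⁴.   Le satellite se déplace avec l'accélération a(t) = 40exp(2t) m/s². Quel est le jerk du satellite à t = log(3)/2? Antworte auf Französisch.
En partant de l'accélération a(t) = 40·exp(2·t), nous prenons 1 dérivée. La dérivée de l'accélération donne le jerk: j(t) = 80·exp(2·t). En utilisant j(t) = 80·exp(2·t) et en substituant t = log(3)/2, nous trouvons j = 240.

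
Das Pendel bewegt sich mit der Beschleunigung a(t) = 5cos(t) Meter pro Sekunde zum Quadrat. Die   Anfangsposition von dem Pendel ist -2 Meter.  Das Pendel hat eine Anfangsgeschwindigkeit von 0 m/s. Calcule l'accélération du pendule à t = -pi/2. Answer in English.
From the given acceleration equation a(t) = 5·cos(t), we substitute t = -pi/2 to get a = 0.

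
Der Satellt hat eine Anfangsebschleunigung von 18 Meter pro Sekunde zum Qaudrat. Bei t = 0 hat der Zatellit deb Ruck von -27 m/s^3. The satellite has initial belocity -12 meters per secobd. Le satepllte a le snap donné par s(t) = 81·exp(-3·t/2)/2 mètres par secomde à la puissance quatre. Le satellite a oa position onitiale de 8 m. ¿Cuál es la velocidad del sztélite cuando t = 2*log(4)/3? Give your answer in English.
We need to integrate our snap equation s(t) = 81·exp(-3·t/2)/2 3 times. Integrating snap and using the initial condition j(0) = -27, we get j(t) = -27·exp(-3·t/2). Taking ∫j(t)dt and applying a(0) = 18, we find a(t) = 18·exp(-3·t/2). The integral of acceleration, with v(0) = -12, gives velocity: v(t) = -12·exp(-3·t/2). We have velocity v(t) = -12·exp(-3·t/2). Substituting t = 2*log(4)/3: v(2*log(4)/3) = -3.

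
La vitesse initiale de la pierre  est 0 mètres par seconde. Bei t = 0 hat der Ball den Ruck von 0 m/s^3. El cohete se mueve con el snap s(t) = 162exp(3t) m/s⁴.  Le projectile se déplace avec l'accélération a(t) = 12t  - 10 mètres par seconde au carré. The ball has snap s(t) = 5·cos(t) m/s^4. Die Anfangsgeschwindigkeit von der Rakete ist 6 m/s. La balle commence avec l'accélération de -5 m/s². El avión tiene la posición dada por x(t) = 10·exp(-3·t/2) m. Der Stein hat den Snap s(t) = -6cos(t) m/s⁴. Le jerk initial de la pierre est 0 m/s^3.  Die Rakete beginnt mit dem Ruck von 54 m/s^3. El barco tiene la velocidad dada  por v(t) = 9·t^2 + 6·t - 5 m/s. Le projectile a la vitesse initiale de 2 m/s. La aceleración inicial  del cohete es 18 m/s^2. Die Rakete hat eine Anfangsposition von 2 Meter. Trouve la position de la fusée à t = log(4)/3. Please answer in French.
Nous devons intégrer notre équation du snap s(t) = 162·exp(3·t) 4 fois. En intégrant le snap et en utilisant la condition initiale j(0) = 54, nous obtenons j(t) = 54·exp(3·t). En intégrant le jerk et en utilisant la condition initiale a(0) = 18, nous obtenons a(t) = 18·exp(3·t). L'intégrale de l'accélération est la vitesse. En utilisant v(0) = 6, nous obtenons v(t) = 6·exp(3·t). En prenant ∫v(t)dt et en appliquant x(0) = 2, nous trouvons x(t) = 2·exp(3·t). Nous avons la position x(t) = 2·exp(3·t). En substituant t = log(4)/3: x(log(4)/3) = 8.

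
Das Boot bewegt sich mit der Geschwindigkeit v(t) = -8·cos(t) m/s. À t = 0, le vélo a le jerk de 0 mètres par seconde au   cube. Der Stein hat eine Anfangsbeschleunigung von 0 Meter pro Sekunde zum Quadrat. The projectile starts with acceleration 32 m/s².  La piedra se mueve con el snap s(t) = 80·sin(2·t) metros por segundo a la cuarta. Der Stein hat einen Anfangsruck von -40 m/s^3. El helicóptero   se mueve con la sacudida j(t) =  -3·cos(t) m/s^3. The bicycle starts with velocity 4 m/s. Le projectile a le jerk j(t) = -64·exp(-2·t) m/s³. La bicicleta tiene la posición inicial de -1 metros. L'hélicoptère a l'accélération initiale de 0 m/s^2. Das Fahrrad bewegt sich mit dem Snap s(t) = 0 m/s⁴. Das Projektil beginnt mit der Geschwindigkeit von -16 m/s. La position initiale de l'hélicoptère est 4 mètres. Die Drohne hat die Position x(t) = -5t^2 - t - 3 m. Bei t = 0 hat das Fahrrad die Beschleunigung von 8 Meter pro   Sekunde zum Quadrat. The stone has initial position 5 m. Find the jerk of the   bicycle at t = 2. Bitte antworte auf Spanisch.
Necesitamos integrar nuestra ecuación del snap s(t) = 0 1 vez. Integrando el snap y usando la condición inicial j(0) = 0, obtenemos j(t) = 0. Usando j(t) = 0 y sustituyendo t = 2, encontramos j = 0.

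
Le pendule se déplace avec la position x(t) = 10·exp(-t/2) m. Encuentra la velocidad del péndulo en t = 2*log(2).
Debemos derivar nuestra ecuación de la posición x(t) = 10·exp(-t/2) 1 vez. Tomando d/dt de x(t), encontramos v(t) = -5·exp(-t/2). Tenemos la velocidad v(t) = -5·exp(-t/2). Sustituyendo t = 2*log(2): v(2*log(2)) = -5/2.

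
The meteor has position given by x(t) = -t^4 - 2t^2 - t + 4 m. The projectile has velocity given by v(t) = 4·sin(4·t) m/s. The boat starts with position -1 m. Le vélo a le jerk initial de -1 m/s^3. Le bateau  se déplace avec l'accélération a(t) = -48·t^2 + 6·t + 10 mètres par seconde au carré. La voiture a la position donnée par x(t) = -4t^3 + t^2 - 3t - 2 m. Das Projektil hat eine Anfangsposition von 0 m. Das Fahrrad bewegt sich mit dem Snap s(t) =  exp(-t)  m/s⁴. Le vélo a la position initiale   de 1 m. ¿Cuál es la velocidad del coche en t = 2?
Debemos derivar nuestra ecuación de la posición x(t) = -4·t^3 + t^2 - 3·t - 2 1 vez. La derivada de la posición da la velocidad: v(t) = -12·t^2 + 2·t - 3. De la ecuación de la velocidad v(t) = -12·t^2 + 2·t - 3, sustituimos t = 2 para obtener v = -47.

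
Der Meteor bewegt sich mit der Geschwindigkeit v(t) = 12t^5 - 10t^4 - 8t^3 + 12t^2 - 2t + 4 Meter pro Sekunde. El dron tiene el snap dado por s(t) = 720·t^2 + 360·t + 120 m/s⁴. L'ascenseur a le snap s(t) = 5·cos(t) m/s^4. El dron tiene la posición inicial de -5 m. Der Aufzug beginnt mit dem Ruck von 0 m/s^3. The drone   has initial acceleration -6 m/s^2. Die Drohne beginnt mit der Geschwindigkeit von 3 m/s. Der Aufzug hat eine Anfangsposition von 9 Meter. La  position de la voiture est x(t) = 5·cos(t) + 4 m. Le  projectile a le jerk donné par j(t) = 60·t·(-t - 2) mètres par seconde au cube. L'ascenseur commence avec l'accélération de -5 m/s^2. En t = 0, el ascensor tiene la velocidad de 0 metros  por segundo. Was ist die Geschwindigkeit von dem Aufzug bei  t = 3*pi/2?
Um dies zu lösen, müssen wir 3 Integrale unserer Gleichung für den Snap s(t) = 5·cos(t) finden. Das Integral von dem Snap, mit j(0) = 0, ergibt den Ruck: j(t) = 5·sin(t). Die Stammfunktion von dem Ruck, mit a(0) = -5, ergibt die Beschleunigung: a(t) = -5·cos(t). Mit ∫a(t)dt und Anwendung von v(0) = 0, finden wir v(t) = -5·sin(t). Aus der Gleichung für die Geschwindigkeit v(t) = -5·sin(t), setzen wir t = 3*pi/2 ein und erhalten v = 5.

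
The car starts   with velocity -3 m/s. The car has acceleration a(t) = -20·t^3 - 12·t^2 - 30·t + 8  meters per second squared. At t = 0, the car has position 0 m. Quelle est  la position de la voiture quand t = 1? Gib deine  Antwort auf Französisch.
Pour résoudre ceci, nous devons prendre 2 intégrales de notre équation de l'accélération a(t) = -20·t^3 - 12·t^2 - 30·t + 8. La primitive de l'accélération, avec v(0) = -3, donne la vitesse: v(t) = -5·t^4 - 4·t^3 - 15·t^2 + 8·t - 3. L'intégrale de la vitesse est la position. En utilisant x(0) = 0, nous obtenons x(t) = -t^5 - t^4 - 5·t^3 + 4·t^2 - 3·t. De l'équation de la position x(t) = -t^5 - t^4 - 5·t^3 + 4·t^2 - 3·t, nous substituons t = 1 pour obtenir x = -6.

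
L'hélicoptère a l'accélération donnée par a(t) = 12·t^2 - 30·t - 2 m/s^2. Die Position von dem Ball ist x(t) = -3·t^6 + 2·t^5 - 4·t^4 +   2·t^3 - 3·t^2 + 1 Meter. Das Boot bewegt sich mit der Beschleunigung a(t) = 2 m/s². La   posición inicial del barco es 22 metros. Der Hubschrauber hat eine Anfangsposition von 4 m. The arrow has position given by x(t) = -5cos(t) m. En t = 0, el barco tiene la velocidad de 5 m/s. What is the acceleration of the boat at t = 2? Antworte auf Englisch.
From the given acceleration equation a(t) = 2, we substitute t = 2 to get a = 2.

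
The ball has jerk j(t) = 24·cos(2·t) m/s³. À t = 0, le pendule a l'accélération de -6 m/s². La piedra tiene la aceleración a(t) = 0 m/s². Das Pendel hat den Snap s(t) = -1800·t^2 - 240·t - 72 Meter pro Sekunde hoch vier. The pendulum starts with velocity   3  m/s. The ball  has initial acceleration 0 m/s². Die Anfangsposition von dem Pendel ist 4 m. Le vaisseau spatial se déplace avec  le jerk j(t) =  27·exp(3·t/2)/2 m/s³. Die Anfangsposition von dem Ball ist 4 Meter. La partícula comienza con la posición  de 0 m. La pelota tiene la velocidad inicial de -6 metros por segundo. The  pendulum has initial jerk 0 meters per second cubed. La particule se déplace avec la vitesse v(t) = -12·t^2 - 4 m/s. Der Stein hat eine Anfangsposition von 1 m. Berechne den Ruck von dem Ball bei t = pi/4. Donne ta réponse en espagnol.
Usando j(t) = 24·cos(2·t) y sustituyendo t = pi/4, encontramos j = 0.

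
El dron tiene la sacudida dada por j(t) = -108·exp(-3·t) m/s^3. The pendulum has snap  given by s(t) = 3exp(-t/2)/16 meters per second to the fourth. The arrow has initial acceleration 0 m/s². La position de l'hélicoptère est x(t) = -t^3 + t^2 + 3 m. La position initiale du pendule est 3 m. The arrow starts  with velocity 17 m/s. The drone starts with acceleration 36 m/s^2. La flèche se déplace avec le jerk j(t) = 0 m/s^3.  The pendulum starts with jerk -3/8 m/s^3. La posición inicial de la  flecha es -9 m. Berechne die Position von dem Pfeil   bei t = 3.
Ausgehend von dem Ruck j(t) = 0, nehmen wir 3 Stammfunktionen. Die Stammfunktion von dem Ruck, mit a(0) = 0, ergibt die Beschleunigung: a(t) = 0. Mit ∫a(t)dt und Anwendung von v(0) = 17, finden wir v(t) = 17. Das Integral von der Geschwindigkeit ist die Position. Mit x(0) = -9 erhalten wir x(t) = 17·t - 9. Aus der Gleichung für die Position x(t) = 17·t - 9, setzen wir t = 3 ein und erhalten x = 42.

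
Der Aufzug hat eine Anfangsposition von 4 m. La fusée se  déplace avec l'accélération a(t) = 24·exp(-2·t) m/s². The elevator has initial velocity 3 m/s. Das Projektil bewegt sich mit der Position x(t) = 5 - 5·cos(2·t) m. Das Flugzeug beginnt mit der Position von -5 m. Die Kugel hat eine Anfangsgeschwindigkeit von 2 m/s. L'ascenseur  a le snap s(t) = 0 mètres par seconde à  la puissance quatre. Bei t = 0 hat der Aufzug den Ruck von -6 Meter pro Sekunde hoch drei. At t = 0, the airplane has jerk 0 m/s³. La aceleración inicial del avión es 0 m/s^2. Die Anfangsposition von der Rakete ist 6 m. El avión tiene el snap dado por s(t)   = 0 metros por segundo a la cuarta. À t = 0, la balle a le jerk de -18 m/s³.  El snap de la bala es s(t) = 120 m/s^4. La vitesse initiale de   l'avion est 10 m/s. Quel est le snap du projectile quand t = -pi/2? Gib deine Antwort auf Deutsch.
Wir müssen unsere Gleichung für die Position x(t) = 5 - 5·cos(2·t) 4-mal ableiten. Die Ableitung von der Position ergibt die Geschwindigkeit: v(t) = 10·sin(2·t). Die Ableitung von der Geschwindigkeit ergibt die Beschleunigung: a(t) = 20·cos(2·t). Die Ableitung von der Beschleunigung ergibt den Ruck: j(t) = -40·sin(2·t). Durch Ableiten von dem Ruck erhalten wir den Snap: s(t) = -80·cos(2·t). Mit s(t) = -80·cos(2·t) und Einsetzen von t = -pi/2, finden wir s = 80.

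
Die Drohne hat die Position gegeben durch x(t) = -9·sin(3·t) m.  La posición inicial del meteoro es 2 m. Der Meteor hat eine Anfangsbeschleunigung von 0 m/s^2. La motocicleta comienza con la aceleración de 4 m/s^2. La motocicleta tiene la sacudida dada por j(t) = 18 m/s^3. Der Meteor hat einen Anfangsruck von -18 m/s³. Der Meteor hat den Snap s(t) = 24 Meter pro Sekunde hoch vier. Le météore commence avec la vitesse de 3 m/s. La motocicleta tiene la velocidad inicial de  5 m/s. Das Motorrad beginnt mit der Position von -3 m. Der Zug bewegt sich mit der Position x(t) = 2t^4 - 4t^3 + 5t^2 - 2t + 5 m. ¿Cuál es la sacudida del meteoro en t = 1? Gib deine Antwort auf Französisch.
Nous devons intégrer notre équation du snap s(t) = 24 1 fois. En intégrant le snap et en utilisant la condition initiale j(0) = -18, nous obtenons j(t) = 24·t - 18. De l'équation du jerk j(t) = 24·t - 18, nous substituons t = 1 pour obtenir j = 6.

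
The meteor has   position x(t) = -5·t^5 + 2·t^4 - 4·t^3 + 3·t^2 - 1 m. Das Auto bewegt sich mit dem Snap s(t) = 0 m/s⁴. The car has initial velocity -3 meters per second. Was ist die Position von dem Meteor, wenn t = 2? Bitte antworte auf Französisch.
En utilisant x(t) = -5·t^5 + 2·t^4 - 4·t^3 + 3·t^2 - 1 et en substituant t = 2, nous trouvons x = -149.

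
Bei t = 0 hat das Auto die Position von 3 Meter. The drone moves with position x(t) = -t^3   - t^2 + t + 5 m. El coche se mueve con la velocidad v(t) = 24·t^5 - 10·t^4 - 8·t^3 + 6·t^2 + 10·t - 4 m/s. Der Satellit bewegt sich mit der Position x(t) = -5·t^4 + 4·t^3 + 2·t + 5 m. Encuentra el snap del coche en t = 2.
Para resolver esto, necesitamos tomar 3 derivadas de nuestra ecuación de la velocidad v(t) = 24·t^5 - 10·t^4 - 8·t^3 + 6·t^2 + 10·t - 4. Derivando la velocidad, obtenemos la aceleración: a(t) = 120·t^4 - 40·t^3 - 24·t^2 + 12·t + 10. Derivando la aceleración, obtenemos la sacudida: j(t) = 480·t^3 - 120·t^2 - 48·t + 12. Derivando la sacudida, obtenemos el snap: s(t) = 1440·t^2 - 240·t - 48. De la ecuación del snap s(t) = 1440·t^2 - 240·t - 48, sustituimos t = 2 para obtener s = 5232.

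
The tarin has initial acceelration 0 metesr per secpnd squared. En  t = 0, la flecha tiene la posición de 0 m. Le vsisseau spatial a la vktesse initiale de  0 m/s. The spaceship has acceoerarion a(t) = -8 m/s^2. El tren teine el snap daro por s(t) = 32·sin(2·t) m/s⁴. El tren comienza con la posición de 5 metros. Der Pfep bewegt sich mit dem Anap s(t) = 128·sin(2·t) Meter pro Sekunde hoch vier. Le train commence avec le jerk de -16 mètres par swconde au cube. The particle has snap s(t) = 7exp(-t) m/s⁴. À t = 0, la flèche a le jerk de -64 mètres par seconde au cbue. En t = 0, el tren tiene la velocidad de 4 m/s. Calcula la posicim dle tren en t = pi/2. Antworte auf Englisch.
To solve this, we need to take 4 integrals of our snap equation s(t) = 32·sin(2·t). Finding the antiderivative of s(t) and using j(0) = -16: j(t) = -16·cos(2·t). The integral of jerk is acceleration. Using a(0) = 0, we get a(t) = -8·sin(2·t). Taking ∫a(t)dt and applying v(0) = 4, we find v(t) = 4·cos(2·t). Integrating velocity and using the initial condition x(0) = 5, we get x(t) = 2·sin(2·t) + 5. Using x(t) = 2·sin(2·t) + 5 and substituting t = pi/2, we find x = 5.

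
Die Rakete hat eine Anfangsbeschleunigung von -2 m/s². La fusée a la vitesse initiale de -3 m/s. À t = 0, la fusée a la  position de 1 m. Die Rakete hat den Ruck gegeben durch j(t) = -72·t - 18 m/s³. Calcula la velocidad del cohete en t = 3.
Necesitamos integrar nuestra ecuación de la sacudida j(t) = -72·t - 18 2 veces. Integrando la sacudida y usando la condición inicial a(0) = -2, obtenemos a(t) = -36·t^2 - 18·t - 2. Tomando ∫a(t)dt y aplicando v(0) = -3, encontramos v(t) = -12·t^3 - 9·t^2 - 2·t - 3. Tenemos la velocidad v(t) = -12·t^3 - 9·t^2 - 2·t - 3. Sustituyendo t = 3: v(3) = -414.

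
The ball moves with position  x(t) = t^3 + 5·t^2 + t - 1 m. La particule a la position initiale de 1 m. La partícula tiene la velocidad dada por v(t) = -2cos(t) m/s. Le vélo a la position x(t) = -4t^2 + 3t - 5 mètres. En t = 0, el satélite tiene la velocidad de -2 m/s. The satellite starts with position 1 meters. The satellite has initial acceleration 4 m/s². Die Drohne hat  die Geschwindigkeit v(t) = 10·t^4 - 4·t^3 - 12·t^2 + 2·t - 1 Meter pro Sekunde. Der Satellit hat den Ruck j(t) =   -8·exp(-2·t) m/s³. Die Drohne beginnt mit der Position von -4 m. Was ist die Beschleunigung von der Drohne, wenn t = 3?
Um dies zu lösen, müssen wir 1 Ableitung unserer Gleichung für die Geschwindigkeit v(t) = 10·t^4 - 4·t^3 - 12·t^2 + 2·t - 1 nehmen. Mit d/dt von v(t) finden wir a(t) = 40·t^3 - 12·t^2 - 24·t + 2. Wir haben die Beschleunigung a(t) = 40·t^3 - 12·t^2 - 24·t + 2. Durch Einsetzen von t = 3: a(3) = 902.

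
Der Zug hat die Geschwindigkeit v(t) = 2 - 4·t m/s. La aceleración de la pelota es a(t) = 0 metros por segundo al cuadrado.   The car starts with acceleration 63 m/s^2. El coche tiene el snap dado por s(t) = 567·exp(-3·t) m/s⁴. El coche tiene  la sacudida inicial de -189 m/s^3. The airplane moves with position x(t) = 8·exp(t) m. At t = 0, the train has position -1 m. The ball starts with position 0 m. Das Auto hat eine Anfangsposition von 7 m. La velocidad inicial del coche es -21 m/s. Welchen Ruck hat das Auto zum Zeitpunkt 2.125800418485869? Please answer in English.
To find the answer, we compute 1 antiderivative of s(t) = 567·exp(-3·t). The antiderivative of snap, with j(0) = -189, gives jerk: j(t) = -189·exp(-3·t). We have jerk j(t) = -189·exp(-3·t). Substituting t = 2.125800418485869: j(2.125800418485869) = -0.321211902772051.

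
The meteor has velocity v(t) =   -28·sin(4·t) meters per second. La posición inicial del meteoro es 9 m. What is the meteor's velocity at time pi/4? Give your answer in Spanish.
De la ecuación de la velocidad v(t) = -28·sin(4·t), sustituimos t = pi/4 para obtener v = 0.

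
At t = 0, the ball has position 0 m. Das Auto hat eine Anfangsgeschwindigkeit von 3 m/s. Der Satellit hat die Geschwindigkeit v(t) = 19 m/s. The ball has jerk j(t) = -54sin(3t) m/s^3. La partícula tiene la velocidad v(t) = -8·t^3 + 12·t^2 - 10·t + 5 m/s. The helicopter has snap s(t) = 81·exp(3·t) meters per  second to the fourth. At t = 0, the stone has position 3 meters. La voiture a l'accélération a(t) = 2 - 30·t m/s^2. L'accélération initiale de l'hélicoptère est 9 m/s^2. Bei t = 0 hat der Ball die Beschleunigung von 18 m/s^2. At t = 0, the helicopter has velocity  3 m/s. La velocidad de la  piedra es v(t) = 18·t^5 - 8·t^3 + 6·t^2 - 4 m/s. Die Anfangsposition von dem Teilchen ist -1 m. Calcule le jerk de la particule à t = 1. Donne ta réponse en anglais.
We must differentiate our velocity equation v(t) = -8·t^3 + 12·t^2 - 10·t + 5 2 times. Taking d/dt of v(t), we find a(t) = -24·t^2 + 24·t - 10. Differentiating acceleration, we get jerk: j(t) = 24 - 48·t. From the given jerk equation j(t) = 24 - 48·t, we substitute t = 1 to get j = -24.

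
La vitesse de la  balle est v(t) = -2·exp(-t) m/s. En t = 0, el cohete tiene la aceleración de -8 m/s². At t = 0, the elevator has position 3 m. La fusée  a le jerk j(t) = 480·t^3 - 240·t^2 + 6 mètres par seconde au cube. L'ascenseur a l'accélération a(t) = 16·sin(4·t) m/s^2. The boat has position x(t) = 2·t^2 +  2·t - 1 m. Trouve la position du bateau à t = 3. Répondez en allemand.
Aus der Gleichung für die Position x(t) = 2·t^2 + 2·t - 1, setzen wir t = 3 ein und erhalten x = 23.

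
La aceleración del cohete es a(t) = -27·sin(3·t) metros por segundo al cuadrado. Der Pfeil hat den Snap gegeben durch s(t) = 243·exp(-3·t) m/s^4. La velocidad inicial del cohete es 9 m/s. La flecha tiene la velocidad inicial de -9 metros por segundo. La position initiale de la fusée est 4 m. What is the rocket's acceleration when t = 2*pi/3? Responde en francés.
En utilisant a(t) = -27·sin(3·t) et en substituant t = 2*pi/3, nous trouvons a = 0.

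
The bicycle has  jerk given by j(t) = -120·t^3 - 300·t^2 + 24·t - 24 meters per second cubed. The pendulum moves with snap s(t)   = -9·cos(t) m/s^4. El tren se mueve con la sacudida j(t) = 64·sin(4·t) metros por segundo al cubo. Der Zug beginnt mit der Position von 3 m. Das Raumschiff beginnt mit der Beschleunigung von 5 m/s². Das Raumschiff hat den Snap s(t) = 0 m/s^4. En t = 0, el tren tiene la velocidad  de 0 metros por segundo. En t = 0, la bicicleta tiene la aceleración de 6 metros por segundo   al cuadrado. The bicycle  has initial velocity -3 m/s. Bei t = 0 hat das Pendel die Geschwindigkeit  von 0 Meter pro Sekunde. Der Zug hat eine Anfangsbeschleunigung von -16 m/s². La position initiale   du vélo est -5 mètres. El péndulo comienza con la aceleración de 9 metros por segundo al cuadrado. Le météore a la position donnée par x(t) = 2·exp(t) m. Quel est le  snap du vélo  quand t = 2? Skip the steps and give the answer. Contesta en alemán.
Die Antwort ist -2616.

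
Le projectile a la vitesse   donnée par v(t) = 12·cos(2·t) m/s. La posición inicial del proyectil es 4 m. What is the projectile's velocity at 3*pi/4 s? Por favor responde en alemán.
Aus der Gleichung für die Geschwindigkeit v(t) = 12·cos(2·t), setzen wir t = 3*pi/4 ein und erhalten v = 0.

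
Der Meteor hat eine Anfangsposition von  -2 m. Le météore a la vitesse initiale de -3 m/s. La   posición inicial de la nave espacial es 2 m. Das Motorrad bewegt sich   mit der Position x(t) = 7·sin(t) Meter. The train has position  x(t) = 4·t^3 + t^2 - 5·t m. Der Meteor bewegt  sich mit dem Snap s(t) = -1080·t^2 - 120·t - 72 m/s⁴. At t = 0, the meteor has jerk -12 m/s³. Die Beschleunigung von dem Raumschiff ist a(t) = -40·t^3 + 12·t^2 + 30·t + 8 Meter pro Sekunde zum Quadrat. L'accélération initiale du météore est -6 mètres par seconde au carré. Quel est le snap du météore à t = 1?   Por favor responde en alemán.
Wir haben den Snap s(t) = -1080·t^2 - 120·t - 72. Durch Einsetzen von t = 1: s(1) = -1272.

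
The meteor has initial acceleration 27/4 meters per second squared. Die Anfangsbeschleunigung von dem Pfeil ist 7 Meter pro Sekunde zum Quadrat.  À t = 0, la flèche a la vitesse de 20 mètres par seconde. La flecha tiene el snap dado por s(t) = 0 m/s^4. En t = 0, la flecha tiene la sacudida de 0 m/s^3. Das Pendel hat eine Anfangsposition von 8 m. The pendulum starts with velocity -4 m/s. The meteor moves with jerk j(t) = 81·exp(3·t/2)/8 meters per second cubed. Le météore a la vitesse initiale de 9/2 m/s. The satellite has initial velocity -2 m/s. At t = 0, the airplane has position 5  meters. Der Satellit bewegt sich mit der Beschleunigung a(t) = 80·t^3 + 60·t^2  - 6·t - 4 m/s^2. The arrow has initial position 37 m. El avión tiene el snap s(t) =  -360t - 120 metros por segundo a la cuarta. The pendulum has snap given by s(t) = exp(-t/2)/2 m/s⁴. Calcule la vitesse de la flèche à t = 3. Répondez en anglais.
Starting from snap s(t) = 0, we take 3 integrals. Finding the antiderivative of s(t) and using j(0) = 0: j(t) = 0. Integrating jerk and using the initial condition a(0) = 7, we get a(t) = 7. Integrating acceleration and using the initial condition v(0) = 20, we get v(t) = 7·t + 20. We have velocity v(t) = 7·t + 20. Substituting t = 3: v(3) = 41.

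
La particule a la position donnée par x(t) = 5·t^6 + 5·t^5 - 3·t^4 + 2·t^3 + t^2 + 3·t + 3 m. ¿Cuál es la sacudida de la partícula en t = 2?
Para resolver esto, necesitamos tomar 3 derivadas de nuestra ecuación de la posición x(t) = 5·t^6 + 5·t^5 - 3·t^4 + 2·t^3 + t^2 + 3·t + 3. La derivada de la posición da la velocidad: v(t) = 30·t^5 + 25·t^4 - 12·t^3 + 6·t^2 + 2·t + 3. Tomando d/dt de v(t), encontramos a(t) = 150·t^4 + 100·t^3 - 36·t^2 + 12·t + 2. Derivando la aceleración, obtenemos la sacudida: j(t) = 600·t^3 + 300·t^2 - 72·t + 12. De la ecuación de la sacudida j(t) = 600·t^3 + 300·t^2 - 72·t + 12, sustituimos t = 2 para obtener j = 5868.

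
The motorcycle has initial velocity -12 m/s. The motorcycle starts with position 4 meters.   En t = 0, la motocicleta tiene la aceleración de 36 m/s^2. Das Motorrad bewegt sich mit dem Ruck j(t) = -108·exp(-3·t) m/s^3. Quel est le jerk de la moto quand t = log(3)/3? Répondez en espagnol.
Usando j(t) = -108·exp(-3·t) y sustituyendo t = log(3)/3, encontramos j = -36.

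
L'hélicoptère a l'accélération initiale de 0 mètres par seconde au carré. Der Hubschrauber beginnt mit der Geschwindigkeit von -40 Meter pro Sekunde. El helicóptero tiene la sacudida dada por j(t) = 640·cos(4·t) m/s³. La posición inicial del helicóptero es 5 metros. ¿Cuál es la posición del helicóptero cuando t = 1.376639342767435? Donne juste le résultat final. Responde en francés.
À t = 1.376639342767435, x = 12.0087817944671.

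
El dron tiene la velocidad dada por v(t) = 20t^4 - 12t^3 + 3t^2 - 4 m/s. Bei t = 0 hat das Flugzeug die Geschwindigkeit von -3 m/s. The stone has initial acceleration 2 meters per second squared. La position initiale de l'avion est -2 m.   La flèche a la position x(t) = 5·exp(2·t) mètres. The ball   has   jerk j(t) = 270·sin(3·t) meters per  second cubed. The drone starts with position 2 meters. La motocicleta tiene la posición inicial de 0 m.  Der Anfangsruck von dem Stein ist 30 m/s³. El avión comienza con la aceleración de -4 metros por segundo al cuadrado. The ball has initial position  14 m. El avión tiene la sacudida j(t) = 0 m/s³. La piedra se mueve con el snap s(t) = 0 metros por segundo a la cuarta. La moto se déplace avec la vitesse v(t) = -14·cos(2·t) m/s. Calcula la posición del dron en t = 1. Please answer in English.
To find the answer, we compute 1 integral of v(t) = 20·t^4 - 12·t^3 + 3·t^2 - 4. The antiderivative of velocity, with x(0) = 2, gives position: x(t) = 4·t^5 - 3·t^4 + t^3 - 4·t + 2. We have position x(t) = 4·t^5 - 3·t^4 + t^3 - 4·t + 2. Substituting t = 1: x(1) = 0.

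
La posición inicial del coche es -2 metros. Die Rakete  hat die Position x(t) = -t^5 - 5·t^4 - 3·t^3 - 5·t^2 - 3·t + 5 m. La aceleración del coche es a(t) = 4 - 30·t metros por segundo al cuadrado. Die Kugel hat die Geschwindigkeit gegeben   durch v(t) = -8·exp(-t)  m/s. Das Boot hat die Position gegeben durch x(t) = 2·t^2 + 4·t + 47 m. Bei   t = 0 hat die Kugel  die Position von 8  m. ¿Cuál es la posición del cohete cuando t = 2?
De la ecuación de la posición x(t) = -t^5 - 5·t^4 - 3·t^3 - 5·t^2 - 3·t + 5, sustituimos t = 2 para obtener x = -157.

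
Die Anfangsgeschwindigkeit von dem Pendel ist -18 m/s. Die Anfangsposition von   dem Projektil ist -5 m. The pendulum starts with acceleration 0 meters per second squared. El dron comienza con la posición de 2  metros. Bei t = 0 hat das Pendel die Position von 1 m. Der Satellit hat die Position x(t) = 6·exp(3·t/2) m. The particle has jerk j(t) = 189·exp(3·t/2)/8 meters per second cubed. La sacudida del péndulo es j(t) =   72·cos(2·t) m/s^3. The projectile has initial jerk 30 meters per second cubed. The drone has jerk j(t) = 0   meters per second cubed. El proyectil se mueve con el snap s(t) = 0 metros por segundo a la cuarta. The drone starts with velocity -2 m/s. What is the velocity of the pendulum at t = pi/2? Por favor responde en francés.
Nous devons intégrer notre équation du jerk j(t) = 72·cos(2·t) 2 fois. En prenant ∫j(t)dt et en appliquant a(0) = 0, nous trouvons a(t) = 36·sin(2·t). En prenant ∫a(t)dt et en appliquant v(0) = -18, nous trouvons v(t) = -18·cos(2·t). De l'équation de la vitesse v(t) = -18·cos(2·t), nous substituons t = pi/2 pour obtenir v = 18.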